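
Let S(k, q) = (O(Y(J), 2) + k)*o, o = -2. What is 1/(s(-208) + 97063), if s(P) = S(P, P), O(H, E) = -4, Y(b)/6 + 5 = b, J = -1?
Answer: 1/97487 ≈ 1.0258e-5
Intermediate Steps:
Y(b) = -30 + 6*b
S(k, q) = 8 - 2*k (S(k, q) = (-4 + k)*(-2) = 8 - 2*k)
s(P) = 8 - 2*P
1/(s(-208) + 97063) = 1/((8 - 2*(-208)) + 97063) = 1/((8 + 416) + 97063) = 1/(424 + 97063) = 1/97487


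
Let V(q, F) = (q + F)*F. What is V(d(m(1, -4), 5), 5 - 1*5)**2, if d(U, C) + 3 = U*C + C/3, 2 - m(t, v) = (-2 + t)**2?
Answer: 0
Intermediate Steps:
m(t, v) = 2 - (-2 + t)**2
d(U, C) = -3 + C/3 + C*U (d(U, C) = -3 + (U*C + C/3) = -3 + (C*U + C*(1/3)) = -3 + (C*U + C/3) = -3 + (C/3 + C*U) = -3 + C/3 + C*U)
V(q, F) = F*(F + q) (V(q, F) = (F + q)*F = F*(F + q))
V(d(m(1, -4), 5), 5 - 1*5)**2 = ((5 - 1*5)*((5 - 1*5) + (-3 + (1/3)*5 + 5*(2 - (-2 + 1)**2))))**2 = ((5 - 5)*((5 - 5) + (-3 + 5/3 + 5*(2 - 1*(-1)**2))))**2 = (0*(0 + (-3 + 5/3 + 5*(2 - 1*1))))**2 = (0*(0 + (-3 + 5/3 + 5*(2 - 1))))**2 = (0*(0 + (-3 + 5/3 + 5*1)))**2 = (0*(0 + (-3 + 5/3 + 5)))**2 = (0*(0 + 11/3))**2 = (0*(11/3))**2 = 0**2 = 0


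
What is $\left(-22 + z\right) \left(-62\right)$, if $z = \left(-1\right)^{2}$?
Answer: $1302$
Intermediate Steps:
$z = 1$
$\left(-22 + z\right) \left(-62\right) = \left(-22 + 1\right) \left(-62\right) = \left(-21\right) \left(-62\right) = 1302$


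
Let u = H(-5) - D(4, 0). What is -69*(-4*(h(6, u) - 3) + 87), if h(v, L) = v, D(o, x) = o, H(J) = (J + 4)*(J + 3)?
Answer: -5175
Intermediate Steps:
H(J) = (3 + J)*(4 + J) (H(J) = (4 + J)*(3 + J) = (3 + J)*(4 + J))
u = -2 (u = (12 + (-5)² + 7*(-5)) - 1*4 = (12 + 25 - 35) - 4 = 2 - 4 = -2)
-69*(-4*(h(6, u) - 3) + 87) = -69*(-4*(6 - 3) + 87) = -69*(-4*3 + 87) = -69*(-12 + 87) = -69*75 = -5175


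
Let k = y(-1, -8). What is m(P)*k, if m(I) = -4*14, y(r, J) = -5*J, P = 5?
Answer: -2240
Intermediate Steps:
m(I) = -56
k = 40 (k = -5*(-8) = 40)
m(P)*k = -56*40 = -2240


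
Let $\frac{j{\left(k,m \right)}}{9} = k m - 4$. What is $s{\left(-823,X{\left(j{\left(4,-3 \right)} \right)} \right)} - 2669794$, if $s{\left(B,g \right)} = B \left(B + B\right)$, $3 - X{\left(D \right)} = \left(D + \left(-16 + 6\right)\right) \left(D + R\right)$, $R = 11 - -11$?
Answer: $-1315136$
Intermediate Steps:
$R = 22$ ($R = 11 + 11 = 22$)
$j{\left(k,m \right)} = -36 + 9 k m$ ($j{\left(k,m \right)} = 9 \left(k m - 4\right) = 9 \left(-4 + k m\right) = -36 + 9 k m$)
$X{\left(D \right)} = 3 - \left(-10 + D\right) \left(22 + D\right)$ ($X{\left(D \right)} = 3 - \left(D + \left(-16 + 6\right)\right) \left(D + 22\right) = 3 - \left(D - 10\right) \left(22 + D\right) = 3 - \left(-10 + D\right) \left(22 + D\right)$)
$s{\left(B,g \right)} = 2 B^{2}$ ($s{\left(B,g \right)} = B 2 B = 2 B^{2}$)
$s{\left(-823,X{\left(j{\left(4,-3 \right)} \right)} \right)} - 2669794 = 2 \left(-823\right)^{2} - 2669794 = 2 \cdot 677329 - 2669794 = 1354658 - 2669794 = -1315136$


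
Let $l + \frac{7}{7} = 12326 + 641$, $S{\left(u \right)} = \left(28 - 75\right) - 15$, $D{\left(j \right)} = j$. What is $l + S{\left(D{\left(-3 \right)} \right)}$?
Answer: $12904$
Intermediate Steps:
$S{\left(u \right)} = -62$ ($S{\left(u \right)} = -47 - 15 = -62$)
$l = 12966$ ($l = -1 + \left(12326 + 641\right) = -1 + 12967 = 12966$)
$l + S{\left(D{\left(-3 \right)} \right)} = 12966 - 62 = 12904$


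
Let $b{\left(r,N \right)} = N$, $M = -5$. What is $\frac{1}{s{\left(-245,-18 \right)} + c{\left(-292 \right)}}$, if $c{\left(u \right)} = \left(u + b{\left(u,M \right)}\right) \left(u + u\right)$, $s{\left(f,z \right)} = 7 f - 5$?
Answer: $\frac{1}{171728} \approx 5.8232 \cdot 10^{-6}$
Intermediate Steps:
$s{\left(f,z \right)} = -5 + 7 f$
$c{\left(u \right)} = 2 u \left(-5 + u\right)$ ($c{\left(u \right)} = \left(u - 5\right) \left(u + u\right) = \left(-5 + u\right) 2 u = 2 u \left(-5 + u\right)$)
$\frac{1}{s{\left(-245,-18 \right)} + c{\left(-292 \right)}} = \frac{1}{\left(-5 + 7 \left(-245\right)\right) + 2 \left(-292\right) \left(-5 - 292\right)} = \frac{1}{\left(-5 - 1715\right) + 2 \left(-292\right) \left(-297\right)} = \frac{1}{-1720 + 173448} = \frac{1}{171728}$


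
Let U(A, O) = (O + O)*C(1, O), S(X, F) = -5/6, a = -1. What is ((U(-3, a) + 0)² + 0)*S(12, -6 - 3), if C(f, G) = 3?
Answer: -30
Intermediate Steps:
S(X, F) = -⅚ (S(X, F) = -5*⅙ = -⅚)
U(A, O) = 6*O (U(A, O) = (O + O)*3 = (2*O)*3 = 6*O)
((U(-3, a) + 0)² + 0)*S(12, -6 - 3) = ((6*(-1) + 0)² + 0)*(-⅚) = ((-6 + 0)² + 0)*(-⅚) = ((-6)² + 0)*(-⅚) = (36 + 0)*(-⅚) = 36*(-⅚) = -30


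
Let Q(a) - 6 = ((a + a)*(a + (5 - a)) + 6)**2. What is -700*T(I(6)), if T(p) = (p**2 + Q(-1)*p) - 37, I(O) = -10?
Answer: 109900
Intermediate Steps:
Q(a) = 6 + (6 + 10*a)**2 (Q(a) = 6 + ((a + a)*(a + (5 - a)) + 6)**2 = 6 + ((2*a)*5 + 6)**2 = 6 + (10*a + 6)**2 = 6 + (6 + 10*a)**2)
T(p) = -37 + p**2 + 22*p (T(p) = (p**2 + (42 + 100*(-1)**2 + 120*(-1))*p) - 37 = (p**2 + (42 + 100*1 - 120)*p) - 37 = (p**2 + (42 + 100 - 120)*p) - 37 = (p**2 + 22*p) - 37 = -37 + p**2 + 22*p)
-700*T(I(6)) = -700*(-37 + (-10)**2 + 22*(-10)) = -700*(-37 + 100 - 220) = -700*(-157) = 109900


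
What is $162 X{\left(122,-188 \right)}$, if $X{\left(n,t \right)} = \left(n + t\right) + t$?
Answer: $-41148$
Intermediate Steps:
$X{\left(n,t \right)} = n + 2 t$
$162 X{\left(122,-188 \right)} = 162 \left(122 + 2 \left(-188\right)\right) = 162 \left(122 - 376\right) = 162 \left(-254\right) = -41148$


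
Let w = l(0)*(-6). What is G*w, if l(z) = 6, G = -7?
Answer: 252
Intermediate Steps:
w = -36 (w = 6*(-6) = -36)
G*w = -7*(-36) = 252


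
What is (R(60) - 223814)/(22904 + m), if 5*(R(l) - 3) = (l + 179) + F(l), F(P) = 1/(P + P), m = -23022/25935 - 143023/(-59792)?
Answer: -1734954134141774/177598460000805 ≈ -9.7690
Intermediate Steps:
m = 777590027/516901840 (m = -23022*1/25935 - 143023*(-1/59792) = -7674/8645 + 143023/59792 = 777590027/516901840 ≈ 1.5043)
F(P) = 1/(2*P)
R(l) = 194/5 + l/5 + 1/(10*l) (R(l) = 3 + ((l + 179) + 1/(2*l))/5 = 3 + ((179 + l) + 1/(2*l))/5 = 3 + (179 + l + 1/(2*l))/5 = 3 + (179/5 + l/5 + 1/(10*l)) = 194/5 + l/5 + 1/(10*l))
(R(60) - 223814)/(22904 + m) = ((1/10)*(1 + 2*60*(194 + 60))/60 - 223814)/(22904 + 777590027/516901840) = ((1/10)*(1/60)*(1 + 2*60*254) - 223814)/(11839897333387/516901840) = ((1/10)*(1/60)*(1 + 30480) - 223814)*(516901840/11839897333387) = ((1/10)*(1/60)*30481 - 223814)*(516901840/11839897333387) = (30481/600 - 223814)*(516901840/11839897333387) = -134257919/600*516901840/11839897333387 = -1734954134141774/177598460000805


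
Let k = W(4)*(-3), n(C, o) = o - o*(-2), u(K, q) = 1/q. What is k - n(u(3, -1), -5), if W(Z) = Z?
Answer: 3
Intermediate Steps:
n(C, o) = 3*o (n(C, o) = o - (-2)*o = o + 2*o = 3*o)
k = -12 (k = 4*(-3) = -12)
k - n(u(3, -1), -5) = -12 - 3*(-5) = -12 - 1*(-15) = -12 + 15 = 3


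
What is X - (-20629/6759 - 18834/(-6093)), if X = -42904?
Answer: -196322146573/4575843 ≈ -42904.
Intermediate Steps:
X - (-20629/6759 - 18834/(-6093)) = -42904 - (-20629/6759 - 18834/(-6093)) = -42904 - (-20629*1/6759 - 18834*(-1/6093)) = -42904 - (-20629/6759 + 6278/2031) = -42904 - 1*178501/4575843 = -42904 - 178501/4575843 = -196322146573/4575843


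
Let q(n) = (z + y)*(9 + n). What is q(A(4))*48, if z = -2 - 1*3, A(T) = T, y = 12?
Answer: 4368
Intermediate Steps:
z = -5 (z = -2 - 3 = -5)
q(n) = 63 + 7*n (q(n) = (-5 + 12)*(9 + n) = 7*(9 + n) = 63 + 7*n)
q(A(4))*48 = (63 + 7*4)*48 = (63 + 28)*48 = 91*48 = 4368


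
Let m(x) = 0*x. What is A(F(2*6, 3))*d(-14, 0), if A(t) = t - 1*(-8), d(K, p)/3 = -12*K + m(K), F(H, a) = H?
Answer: 10080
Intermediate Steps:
m(x) = 0
d(K, p) = -36*K (d(K, p) = 3*(-12*K + 0) = 3*(-12*K) = -36*K)
A(t) = 8 + t (A(t) = t + 8 = 8 + t)
A(F(2*6, 3))*d(-14, 0) = (8 + 2*6)*(-36*(-14)) = (8 + 12)*504 = 20*504 = 10080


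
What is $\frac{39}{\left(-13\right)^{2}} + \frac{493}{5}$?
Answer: $\frac{6424}{65} \approx 98.831$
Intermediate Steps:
$\frac{39}{\left(-13\right)^{2}} + \frac{493}{5} = \frac{39}{169} + 493 \cdot \frac{1}{5} = 39 \cdot \frac{1}{169} + \frac{493}{5} = \frac{3}{13} + \frac{493}{5} = \frac{6424}{65}$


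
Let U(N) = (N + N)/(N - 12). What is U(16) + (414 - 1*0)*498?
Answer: 206180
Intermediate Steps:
U(N) = 2*N/(-12 + N) (U(N) = (2*N)/(-12 + N) = 2*N/(-12 + N))
U(16) + (414 - 1*0)*498 = 2*16/(-12 + 16) + (414 - 1*0)*498 = 2*16/4 + (414 + 0)*498 = 2*16*(1/4) + 414*498 = 8 + 206172 = 206180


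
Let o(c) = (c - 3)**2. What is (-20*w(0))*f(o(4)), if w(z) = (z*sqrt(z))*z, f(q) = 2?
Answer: 0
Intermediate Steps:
o(c) = (-3 + c)**2
w(z) = z**(5/2) (w(z) = z**(3/2)*z = z**(5/2))
(-20*w(0))*f(o(4)) = -20*0**(5/2)*2 = -20*0*2 = 0*2 = 0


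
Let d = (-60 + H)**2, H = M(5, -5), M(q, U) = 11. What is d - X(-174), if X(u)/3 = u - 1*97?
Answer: 3214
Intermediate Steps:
H = 11
d = 2401 (d = (-60 + 11)**2 = (-49)**2 = 2401)
X(u) = -291 + 3*u (X(u) = 3*(u - 1*97) = 3*(u - 97) = 3*(-97 + u) = -291 + 3*u)
d - X(-174) = 2401 - (-291 + 3*(-174)) = 2401 - (-291 - 522) = 2401 - 1*(-813) = 2401 + 813 = 3214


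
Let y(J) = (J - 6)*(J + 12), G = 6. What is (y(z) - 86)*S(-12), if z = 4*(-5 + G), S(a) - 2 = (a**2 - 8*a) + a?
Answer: -27140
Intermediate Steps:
S(a) = 2 + a**2 - 7*a (S(a) = 2 + ((a**2 - 8*a) + a) = 2 + (a**2 - 7*a) = 2 + a**2 - 7*a)
z = 4 (z = 4*(-5 + 6) = 4*1 = 4)
y(J) = (-6 + J)*(12 + J)
(y(z) - 86)*S(-12) = ((-72 + 4**2 + 6*4) - 86)*(2 + (-12)**2 - 7*(-12)) = ((-72 + 16 + 24) - 86)*(2 + 144 + 84) = (-32 - 86)*230 = -118*230 = -27140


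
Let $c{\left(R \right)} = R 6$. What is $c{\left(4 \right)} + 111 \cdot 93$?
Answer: $10347$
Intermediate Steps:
$c{\left(R \right)} = 6 R$
$c{\left(4 \right)} + 111 \cdot 93 = 6 \cdot 4 + 111 \cdot 93 = 24 + 10323 = 10347$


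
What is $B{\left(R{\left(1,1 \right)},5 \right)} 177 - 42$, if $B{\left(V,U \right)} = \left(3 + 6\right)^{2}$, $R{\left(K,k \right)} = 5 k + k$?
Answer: $14295$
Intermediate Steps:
$R{\left(K,k \right)} = 6 k$
$B{\left(V,U \right)} = 81$ ($B{\left(V,U \right)} = 9^{2} = 81$)
$B{\left(R{\left(1,1 \right)},5 \right)} 177 - 42 = 81 \cdot 177 - 42 = 14337 - 42 = 14295$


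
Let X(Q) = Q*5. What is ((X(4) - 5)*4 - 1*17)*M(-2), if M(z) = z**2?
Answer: 172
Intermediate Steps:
X(Q) = 5*Q
((X(4) - 5)*4 - 1*17)*M(-2) = ((5*4 - 5)*4 - 1*17)*(-2)**2 = ((20 - 5)*4 - 17)*4 = (15*4 - 17)*4 = (60 - 17)*4 = 43*4 = 172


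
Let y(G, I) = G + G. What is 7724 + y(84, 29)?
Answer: 7892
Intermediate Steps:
y(G, I) = 2*G
7724 + y(84, 29) = 7724 + 2*84 = 7724 + 168 = 7892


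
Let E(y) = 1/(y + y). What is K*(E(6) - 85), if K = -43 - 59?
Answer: 17323/2 ≈ 8661.5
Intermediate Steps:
K = -102
E(y) = 1/(2*y)
K*(E(6) - 85) = -102*((1/2)/6 - 85) = -102*((1/2)*(1/6) - 85) = -102*(1/12 - 85) = -102*(-1019/12) = 17323/2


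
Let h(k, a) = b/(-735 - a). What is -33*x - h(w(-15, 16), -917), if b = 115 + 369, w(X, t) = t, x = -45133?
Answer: 135534157/91 ≈ 1.4894e+6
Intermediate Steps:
b = 484
h(k, a) = 484/(-735 - a)
-33*x - h(w(-15, 16), -917) = -33*(-45133) - (-484)/(735 - 917) = 1489389 - (-484)/(-182) = 1489389 - (-484)*(-1)/182 = 1489389 - 1*242/91 = 1489389 - 242/91 = 135534157/91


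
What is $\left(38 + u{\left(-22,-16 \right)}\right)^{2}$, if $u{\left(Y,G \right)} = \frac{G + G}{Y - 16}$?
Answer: $\frac{544644}{361} \approx 1508.7$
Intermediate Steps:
$u{\left(Y,G \right)} = \frac{2 G}{-16 + Y}$
$\left(38 + u{\left(-22,-16 \right)}\right)^{2} = \left(38 + 2 \left(-16\right) \frac{1}{-16 - 22}\right)^{2} = \left(38 + 2 \left(-16\right) \frac{1}{-38}\right)^{2} = \left(38 + 2 \left(-16\right) \left(- \frac{1}{38}\right)\right)^{2} = \left(38 + \frac{16}{19}\right)^{2} = \left(\frac{738}{19}\right)^{2} = \frac{544644}{361}$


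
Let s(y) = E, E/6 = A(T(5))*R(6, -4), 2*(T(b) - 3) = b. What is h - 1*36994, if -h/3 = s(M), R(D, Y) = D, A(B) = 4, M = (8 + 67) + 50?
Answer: -37426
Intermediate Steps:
T(b) = 3 + b/2
M = 125 (M = 75 + 50 = 125)
E = 144 (E = 6*(4*6) = 6*24 = 144)
s(y) = 144
h = -432 (h = -3*144 = -432)
h - 1*36994 = -432 - 1*36994 = -432 - 36994 = -37426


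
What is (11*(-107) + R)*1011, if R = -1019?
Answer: -2220156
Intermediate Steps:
(11*(-107) + R)*1011 = (11*(-107) - 1019)*1011 = (-1177 - 1019)*1011 = -2196*1011 = -2220156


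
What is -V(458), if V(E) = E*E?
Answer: -209764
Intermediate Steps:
V(E) = E²
-V(458) = -1*458² = -1*209764 = -209764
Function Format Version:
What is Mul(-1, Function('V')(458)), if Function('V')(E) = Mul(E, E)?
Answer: -209764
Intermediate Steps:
Function('V')(E) = Pow(E, 2)
Mul(-1, Function('V')(458)) = Mul(-1, Pow(458, 2)) = Mul(-1, 209764) = -209764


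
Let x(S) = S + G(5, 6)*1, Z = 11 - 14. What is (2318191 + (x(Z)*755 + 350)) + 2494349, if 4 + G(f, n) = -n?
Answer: 4803075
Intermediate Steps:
G(f, n) = -4 - n
Z = -3
x(S) = -10 + S (x(S) = S + (-4 - 1*6)*1 = S + (-4 - 6)*1 = S - 10*1 = S - 10 = -10 + S)
(2318191 + (x(Z)*755 + 350)) + 2494349 = (2318191 + ((-10 - 3)*755 + 350)) + 2494349 = (2318191 + (-13*755 + 350)) + 2494349 = (2318191 + (-9815 + 350)) + 2494349 = (2318191 - 9465) + 2494349 = 2308726 + 2494349 = 4803075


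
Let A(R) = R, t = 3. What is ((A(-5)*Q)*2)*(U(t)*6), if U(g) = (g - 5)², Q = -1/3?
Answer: 80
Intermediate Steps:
Q = -⅓ (Q = -1*⅓ = -⅓ ≈ -0.33333)
U(g) = (-5 + g)²
((A(-5)*Q)*2)*(U(t)*6) = (-5*(-⅓)*2)*((-5 + 3)²*6) = ((5/3)*2)*((-2)²*6) = 10*(4*6)/3 = (10/3)*24 = 80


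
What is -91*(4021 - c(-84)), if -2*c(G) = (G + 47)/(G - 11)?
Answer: -69526457/190 ≈ -3.6593e+5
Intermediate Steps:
c(G) = -(47 + G)/(2*(-11 + G)) (c(G) = -(G + 47)/(2*(G - 11)) = -(47 + G)/(2*(-11 + G)))
-91*(4021 - c(-84)) = -91*(4021 - (-47 - 1*(-84))/(2*(-11 - 84))) = -91*(4021 - (-47 + 84)/(2*(-95))) = -91*(4021 - (-1)*37/(2*95)) = -91*(4021 - 1*(-37/190)) = -91*(4021 + 37/190) = -91*764027/190 = -69526457/190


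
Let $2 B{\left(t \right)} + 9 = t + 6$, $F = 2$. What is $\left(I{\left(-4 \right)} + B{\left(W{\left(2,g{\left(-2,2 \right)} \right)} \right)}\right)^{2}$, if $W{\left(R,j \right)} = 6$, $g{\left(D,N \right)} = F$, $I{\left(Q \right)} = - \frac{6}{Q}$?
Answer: $9$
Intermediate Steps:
$g{\left(D,N \right)} = 2$
$B{\left(t \right)} = - \frac{3}{2} + \frac{t}{2}$ ($B{\left(t \right)} = - \frac{9}{2} + \frac{t + 6}{2} = - \frac{9}{2} + \frac{6 + t}{2} = - \frac{9}{2} + \left(3 + \frac{t}{2}\right) = - \frac{3}{2} + \frac{t}{2}$)
$\left(I{\left(-4 \right)} + B{\left(W{\left(2,g{\left(-2,2 \right)} \right)} \right)}\right)^{2} = \left(- \frac{6}{-4} + \left(- \frac{3}{2} + \frac{1}{2} \cdot 6\right)\right)^{2} = \left(\left(-6\right) \left(- \frac{1}{4}\right) + \left(- \frac{3}{2} + 3\right)\right)^{2} = \left(\frac{3}{2} + \frac{3}{2}\right)^{2} = 3^{2} = 9$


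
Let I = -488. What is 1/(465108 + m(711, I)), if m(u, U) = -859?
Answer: 1/464249 ≈ 2.1540e-6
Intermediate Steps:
1/(465108 + m(711, I)) = 1/(465108 - 859) = 1/464249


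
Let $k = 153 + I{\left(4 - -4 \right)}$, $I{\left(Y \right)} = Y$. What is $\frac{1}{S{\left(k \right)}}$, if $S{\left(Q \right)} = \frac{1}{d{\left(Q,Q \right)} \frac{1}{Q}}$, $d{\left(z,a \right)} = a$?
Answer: $1$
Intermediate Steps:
$k = 161$ ($k = 153 + \left(4 - -4\right) = 153 + \left(4 + 4\right) = 153 + 8 = 161$)
$S{\left(Q \right)} = 1$ ($S{\left(Q \right)} = \frac{1}{Q \frac{1}{Q}} = 1^{-1} = 1$)
$\frac{1}{S{\left(k \right)}} = 1^{-1} = 1$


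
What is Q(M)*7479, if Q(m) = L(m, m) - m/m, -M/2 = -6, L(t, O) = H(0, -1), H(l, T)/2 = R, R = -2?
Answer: -37395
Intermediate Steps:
H(l, T) = -4 (H(l, T) = 2*(-2) = -4)
L(t, O) = -4
M = 12 (M = -2*(-6) = 12)
Q(m) = -5 (Q(m) = -4 - m/m = -4 - 1*1 = -4 - 1 = -5)
Q(M)*7479 = -5*7479 = -37395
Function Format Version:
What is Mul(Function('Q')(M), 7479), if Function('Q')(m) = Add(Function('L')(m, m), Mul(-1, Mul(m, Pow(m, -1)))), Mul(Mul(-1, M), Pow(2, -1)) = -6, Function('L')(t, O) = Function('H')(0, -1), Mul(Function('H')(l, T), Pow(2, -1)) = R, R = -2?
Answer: -37395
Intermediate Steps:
Function('H')(l, T) = -4 (Function('H')(l, T) = Mul(2, -2) = -4)
Function('L')(t, O) = -4
M = 12 (M = Mul(-2, -6) = 12)
Function('Q')(m) = -5 (Function('Q')(m) = Add(-4, Mul(-1, Mul(m, Pow(m, -1)))) = Add(-4, Mul(-1, 1)) = Add(-4, -1) = -5)
Mul(Function('Q')(M), 7479) = Mul(-5, 7479) = -37395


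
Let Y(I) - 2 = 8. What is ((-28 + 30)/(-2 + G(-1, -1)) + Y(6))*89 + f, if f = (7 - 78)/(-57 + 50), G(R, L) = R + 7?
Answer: 13225/14 ≈ 944.64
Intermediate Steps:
G(R, L) = 7 + R
Y(I) = 10 (Y(I) = 2 + 8 = 10)
f = 71/7 (f = -71/(-7) = -71*(-1/7) = 71/7 ≈ 10.143)
((-28 + 30)/(-2 + G(-1, -1)) + Y(6))*89 + f = ((-28 + 30)/(-2 + (7 - 1)) + 10)*89 + 71/7 = (2/(-2 + 6) + 10)*89 + 71/7 = (2/4 + 10)*89 + 71/7 = (2*(1/4) + 10)*89 + 71/7 = (1/2 + 10)*89 + 71/7 = (21/2)*89 + 71/7 = 1869/2 + 71/7 = 13225/14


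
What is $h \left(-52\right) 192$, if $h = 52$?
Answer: $-519168$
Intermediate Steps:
$h \left(-52\right) 192 = 52 \left(-52\right) 192 = \left(-2704\right) 192 = -519168$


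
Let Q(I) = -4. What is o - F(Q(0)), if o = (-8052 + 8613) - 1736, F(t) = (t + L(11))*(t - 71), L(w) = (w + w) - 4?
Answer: -125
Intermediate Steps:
L(w) = -4 + 2*w (L(w) = 2*w - 4 = -4 + 2*w)
F(t) = (-71 + t)*(18 + t) (F(t) = (t + (-4 + 2*11))*(t - 71) = (t + (-4 + 22))*(-71 + t) = (t + 18)*(-71 + t) = (18 + t)*(-71 + t) = (-71 + t)*(18 + t))
o = -1175 (o = 561 - 1736 = -1175)
o - F(Q(0)) = -1175 - (-1278 + (-4)² - 53*(-4)) = -1175 - (-1278 + 16 + 212) = -1175 - 1*(-1050) = -1175 + 1050 = -125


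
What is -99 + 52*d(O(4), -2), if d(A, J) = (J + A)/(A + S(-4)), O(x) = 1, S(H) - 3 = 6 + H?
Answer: -323/3 ≈ -107.67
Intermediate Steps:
S(H) = 9 + H (S(H) = 3 + (6 + H) = 9 + H)
d(A, J) = (A + J)/(5 + A) (d(A, J) = (J + A)/(A + (9 - 4)) = (A + J)/(A + 5) = (A + J)/(5 + A))
-99 + 52*d(O(4), -2) = -99 + 52*((1 - 2)/(5 + 1)) = -99 + 52*(-1/6) = -99 + 52*((⅙)*(-1)) = -99 + 52*(-⅙) = -99 - 26/3 = -323/3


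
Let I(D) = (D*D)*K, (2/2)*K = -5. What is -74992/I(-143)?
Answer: 74992/102245 ≈ 0.73345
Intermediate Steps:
K = -5
I(D) = -5*D**2 (I(D) = (D*D)*(-5) = D**2*(-5) = -5*D**2)
-74992/I(-143) = -74992/((-5*(-143)**2)) = -74992/((-5*20449)) = -74992/(-102245) = -74992*(-1/102245) = 74992/102245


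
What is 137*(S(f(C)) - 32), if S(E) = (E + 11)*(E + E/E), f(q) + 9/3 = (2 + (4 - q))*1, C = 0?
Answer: 3288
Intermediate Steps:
f(q) = 3 - q (f(q) = -3 + (2 + (4 - q))*1 = -3 + (6 - q)*1 = -3 + (6 - q) = 3 - q)
S(E) = (1 + E)*(11 + E) (S(E) = (11 + E)*(E + 1) = (11 + E)*(1 + E) = (1 + E)*(11 + E))
137*(S(f(C)) - 32) = 137*((11 + (3 - 1*0)**2 + 12*(3 - 1*0)) - 32) = 137*((11 + (3 + 0)**2 + 12*(3 + 0)) - 32) = 137*((11 + 3**2 + 12*3) - 32) = 137*((11 + 9 + 36) - 32) = 137*(56 - 32) = 137*24 = 3288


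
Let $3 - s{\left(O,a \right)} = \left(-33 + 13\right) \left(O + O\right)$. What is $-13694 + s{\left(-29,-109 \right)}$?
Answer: $-14851$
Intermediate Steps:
$s{\left(O,a \right)} = 3 + 40 O$ ($s{\left(O,a \right)} = 3 - \left(-33 + 13\right) \left(O + O\right) = 3 - - 20 \cdot 2 O = 3 - - 40 O = 3 + 40 O$)
$-13694 + s{\left(-29,-109 \right)} = -13694 + \left(3 + 40 \left(-29\right)\right) = -13694 + \left(3 - 1160\right) = -13694 - 1157 = -14851$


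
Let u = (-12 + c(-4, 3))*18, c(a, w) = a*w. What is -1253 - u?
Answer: -821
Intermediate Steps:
u = -432 (u = (-12 - 4*3)*18 = (-12 - 12)*18 = -24*18 = -432)
-1253 - u = -1253 - 1*(-432) = -1253 + 432 = -821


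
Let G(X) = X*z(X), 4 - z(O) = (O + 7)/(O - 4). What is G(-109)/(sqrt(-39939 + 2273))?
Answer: 19075*I*sqrt(37666)/2128129 ≈ 1.7396*I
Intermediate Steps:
z(O) = 4 - (7 + O)/(-4 + O) (z(O) = 4 - (O + 7)/(O - 4) = 4 - (7 + O)/(-4 + O))
G(X) = X*(-23 + 3*X)/(-4 + X) (G(X) = X*((-23 + 3*X)/(-4 + X)) = X*(-23 + 3*X)/(-4 + X))
G(-109)/(sqrt(-39939 + 2273)) = (-109*(-23 + 3*(-109))/(-4 - 109))/(sqrt(-39939 + 2273)) = (-109*(-23 - 327)/(-113))/(sqrt(-37666)) = (-109*(-1/113)*(-350))/((I*sqrt(37666))) = -(-19075)*I*sqrt(37666)/2128129 = 19075*I*sqrt(37666)/2128129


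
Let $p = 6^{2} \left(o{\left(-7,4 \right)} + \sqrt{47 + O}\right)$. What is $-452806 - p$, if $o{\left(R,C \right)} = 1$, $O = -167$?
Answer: $-452842 - 72 i \sqrt{30} \approx -4.5284 \cdot 10^{5} - 394.36 i$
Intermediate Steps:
$p = 36 + 72 i \sqrt{30}$ ($p = 6^{2} \left(1 + \sqrt{47 - 167}\right) = 36 \left(1 + \sqrt{-120}\right) = 36 \left(1 + 2 i \sqrt{30}\right) = 36 + 72 i \sqrt{30} \approx 36.0 + 394.36 i$)
$-452806 - p = -452806 - \left(36 + 72 i \sqrt{30}\right) = -452842 - 72 i \sqrt{30}$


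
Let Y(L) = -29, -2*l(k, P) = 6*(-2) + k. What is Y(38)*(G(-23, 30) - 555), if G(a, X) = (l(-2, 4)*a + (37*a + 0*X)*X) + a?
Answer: 761801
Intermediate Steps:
l(k, P) = 6 - k/2 (l(k, P) = -(6*(-2) + k)/2 = -(-12 + k)/2 = 6 - k/2)
G(a, X) = 8*a + 37*X*a (G(a, X) = ((6 - 1/2*(-2))*a + (37*a + 0*X)*X) + a = ((6 + 1)*a + (37*a + 0)*X) + a = (7*a + (37*a)*X) + a = (7*a + 37*X*a) + a = 8*a + 37*X*a)
Y(38)*(G(-23, 30) - 555) = -29*(-23*(8 + 37*30) - 555) = -29*(-23*(8 + 1110) - 555) = -29*(-23*1118 - 555) = -29*(-25714 - 555) = -29*(-26269) = 761801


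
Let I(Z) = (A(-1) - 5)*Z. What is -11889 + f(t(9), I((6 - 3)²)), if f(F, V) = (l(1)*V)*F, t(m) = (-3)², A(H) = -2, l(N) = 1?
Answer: -12456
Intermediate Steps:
t(m) = 9
I(Z) = -7*Z (I(Z) = (-2 - 5)*Z = -7*Z)
f(F, V) = F*V (f(F, V) = (1*V)*F = V*F = F*V)
-11889 + f(t(9), I((6 - 3)²)) = -11889 + 9*(-7*(6 - 3)²) = -11889 + 9*(-7*3²) = -11889 + 9*(-7*9) = -11889 + 9*(-63) = -11889 - 567 = -12456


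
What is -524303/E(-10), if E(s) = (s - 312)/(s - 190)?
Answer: -52430300/161 ≈ -3.2565e+5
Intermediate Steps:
E(s) = (-312 + s)/(-190 + s)
-524303/E(-10) = -524303*(-190 - 10)/(-312 - 10) = -524303/(-322/(-200)) = -524303/((-1/200*(-322))) = -524303/161/100 = -524303*100/161 = -52430300/161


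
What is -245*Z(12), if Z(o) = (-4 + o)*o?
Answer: -23520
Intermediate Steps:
Z(o) = o*(-4 + o)
-245*Z(12) = -2940*(-4 + 12) = -2940*8 = -245*96 = -23520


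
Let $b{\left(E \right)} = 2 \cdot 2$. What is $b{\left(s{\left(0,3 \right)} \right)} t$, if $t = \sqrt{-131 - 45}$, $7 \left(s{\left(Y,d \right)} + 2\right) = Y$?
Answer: $16 i \sqrt{11} \approx 53.066 i$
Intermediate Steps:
$s{\left(Y,d \right)} = -2 + \frac{Y}{7}$
$b{\left(E \right)} = 4$
$t = 4 i \sqrt{11}$ ($t = \sqrt{-176} = 4 i \sqrt{11} \approx 13.266 i$)
$b{\left(s{\left(0,3 \right)} \right)} t = 4 \cdot 4 i \sqrt{11} = 16 i \sqrt{11}$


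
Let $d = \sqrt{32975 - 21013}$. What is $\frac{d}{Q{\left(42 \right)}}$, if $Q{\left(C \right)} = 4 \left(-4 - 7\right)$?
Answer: $- \frac{\sqrt{11962}}{44} \approx -2.4857$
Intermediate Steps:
$d = \sqrt{11962} \approx 109.37$
$Q{\left(C \right)} = -44$ ($Q{\left(C \right)} = 4 \left(-11\right) = -44$)
$\frac{d}{Q{\left(42 \right)}} = \frac{\sqrt{11962}}{-44} = \sqrt{11962} \left(- \frac{1}{44}\right) = - \frac{\sqrt{11962}}{44}$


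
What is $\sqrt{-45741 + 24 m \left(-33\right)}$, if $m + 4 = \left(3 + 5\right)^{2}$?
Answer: $i \sqrt{93261} \approx 305.39 i$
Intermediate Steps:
$m = 60$ ($m = -4 + \left(3 + 5\right)^{2} = -4 + 8^{2} = -4 + 64 = 60$)
$\sqrt{-45741 + 24 m \left(-33\right)} = \sqrt{-45741 + 24 \cdot 60 \left(-33\right)} = \sqrt{-45741 + 1440 \left(-33\right)} = \sqrt{-45741 - 47520} = \sqrt{-93261} = i \sqrt{93261}$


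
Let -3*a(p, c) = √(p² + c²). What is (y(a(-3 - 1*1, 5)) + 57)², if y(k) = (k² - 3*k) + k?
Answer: 308392/81 + 2216*√41/27 ≈ 4332.8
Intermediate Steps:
a(p, c) = -√(c² + p²)/3 (a(p, c) = -√(p² + c²)/3 = -√(c² + p²)/3)
y(k) = k² - 2*k
(y(a(-3 - 1*1, 5)) + 57)² = ((-√(5² + (-3 - 1*1)²)/3)*(-2 - √(5² + (-3 - 1*1)²)/3) + 57)² = ((-√(25 + (-3 - 1)²)/3)*(-2 - √(25 + (-3 - 1)²)/3) + 57)² = ((-√(25 + (-4)²)/3)*(-2 - √(25 + (-4)²)/3) + 57)² = ((-√(25 + 16)/3)*(-2 - √(25 + 16)/3) + 57)² = ((-√41/3)*(-2 - √41/3) + 57)² = (-√41*(-2 - √41/3)/3 + 57)² = (57 - √41*(-2 - √41/3)/3)²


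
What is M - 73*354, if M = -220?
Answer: -26062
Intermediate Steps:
M - 73*354 = -220 - 73*354 = -220 - 25842 = -26062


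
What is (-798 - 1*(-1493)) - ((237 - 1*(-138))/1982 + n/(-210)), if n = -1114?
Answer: 143493101/208110 ≈ 689.51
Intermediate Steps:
(-798 - 1*(-1493)) - ((237 - 1*(-138))/1982 + n/(-210)) = (-798 - 1*(-1493)) - ((237 - 1*(-138))/1982 - 1114/(-210)) = (-798 + 1493) - ((237 + 138)*(1/1982) - 1114*(-1/210)) = 695 - (375*(1/1982) + 557/105) = 695 - (375/1982 + 557/105) = 695 - 1*1143349/208110 = 695 - 1143349/208110 = 143493101/208110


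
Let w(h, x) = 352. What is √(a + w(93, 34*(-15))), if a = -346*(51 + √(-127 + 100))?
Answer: √(-17294 - 1038*I*√3) ≈ 6.8265 - 131.68*I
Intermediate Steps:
a = -17646 - 1038*I*√3 (a = -346*(51 + √(-27)) = -346*(51 + 3*I*√3) = -17646 - 1038*I*√3 ≈ -17646.0 - 1797.9*I)
√(a + w(93, 34*(-15))) = √((-17646 - 1038*I*√3) + 352) = √(-17294 - 1038*I*√3)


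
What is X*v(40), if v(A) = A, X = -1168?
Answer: -46720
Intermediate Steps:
X*v(40) = -1168*40 = -46720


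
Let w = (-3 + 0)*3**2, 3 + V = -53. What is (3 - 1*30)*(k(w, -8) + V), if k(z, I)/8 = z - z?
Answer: 1512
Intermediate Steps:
V = -56 (V = -3 - 53 = -56)
w = -27 (w = -3*9 = -27)
k(z, I) = 0 (k(z, I) = 8*(z - z) = 8*0 = 0)
(3 - 1*30)*(k(w, -8) + V) = (3 - 1*30)*(0 - 56) = (3 - 30)*(-56) = -27*(-56) = 1512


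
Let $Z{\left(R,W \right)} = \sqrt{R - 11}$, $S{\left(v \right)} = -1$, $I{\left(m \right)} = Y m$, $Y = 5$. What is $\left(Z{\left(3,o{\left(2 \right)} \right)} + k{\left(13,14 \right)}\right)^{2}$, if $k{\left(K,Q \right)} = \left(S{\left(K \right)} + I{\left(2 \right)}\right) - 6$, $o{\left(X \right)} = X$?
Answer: $1 + 12 i \sqrt{2} \approx 1.0 + 16.971 i$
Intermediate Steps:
$I{\left(m \right)} = 5 m$
$Z{\left(R,W \right)} = \sqrt{-11 + R}$
$k{\left(K,Q \right)} = 3$ ($k{\left(K,Q \right)} = \left(-1 + 5 \cdot 2\right) - 6 = \left(-1 + 10\right) - 6 = 9 - 6 = 3$)
$\left(Z{\left(3,o{\left(2 \right)} \right)} + k{\left(13,14 \right)}\right)^{2} = \left(\sqrt{-11 + 3} + 3\right)^{2} = \left(\sqrt{-8} + 3\right)^{2} = \left(2 i \sqrt{2} + 3\right)^{2} = \left(3 + 2 i \sqrt{2}\right)^{2}$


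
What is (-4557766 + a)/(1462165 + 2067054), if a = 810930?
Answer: -3746836/3529219 ≈ -1.0617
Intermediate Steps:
(-4557766 + a)/(1462165 + 2067054) = (-4557766 + 810930)/(1462165 + 2067054) = -3746836/3529219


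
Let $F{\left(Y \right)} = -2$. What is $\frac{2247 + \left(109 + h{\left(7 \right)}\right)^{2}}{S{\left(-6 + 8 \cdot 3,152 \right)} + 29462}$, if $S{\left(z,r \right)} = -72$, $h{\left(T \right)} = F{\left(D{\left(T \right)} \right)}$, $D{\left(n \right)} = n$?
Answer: $\frac{6848}{14695} \approx 0.46601$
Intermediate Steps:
$h{\left(T \right)} = -2$
$\frac{2247 + \left(109 + h{\left(7 \right)}\right)^{2}}{S{\left(-6 + 8 \cdot 3,152 \right)} + 29462} = \frac{2247 + \left(109 - 2\right)^{2}}{-72 + 29462} = \frac{2247 + 107^{2}}{29390} = \left(2247 + 11449\right) \frac{1}{29390} = 13696 \cdot \frac{1}{29390} = \frac{6848}{14695}$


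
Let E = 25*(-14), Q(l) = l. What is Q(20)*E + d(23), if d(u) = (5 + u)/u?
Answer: -160972/23 ≈ -6998.8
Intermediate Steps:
d(u) = (5 + u)/u
E = -350
Q(20)*E + d(23) = 20*(-350) + (5 + 23)/23 = -7000 + (1/23)*28 = -7000 + 28/23 = -160972/23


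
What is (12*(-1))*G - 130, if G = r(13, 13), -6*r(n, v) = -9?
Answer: -148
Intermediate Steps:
r(n, v) = 3/2 (r(n, v) = -⅙*(-9) = 3/2)
G = 3/2 ≈ 1.5000
(12*(-1))*G - 130 = (12*(-1))*(3/2) - 130 = -12*3/2 - 130 = -18 - 130 = -148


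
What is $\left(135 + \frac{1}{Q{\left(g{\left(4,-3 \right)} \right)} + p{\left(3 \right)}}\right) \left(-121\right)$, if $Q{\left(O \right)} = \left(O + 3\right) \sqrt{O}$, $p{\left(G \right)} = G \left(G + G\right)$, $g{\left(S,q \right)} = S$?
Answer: $- \frac{522841}{32} \approx -16339.0$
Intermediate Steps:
$p{\left(G \right)} = 2 G^{2}$ ($p{\left(G \right)} = G 2 G = 2 G^{2}$)
$Q{\left(O \right)} = \sqrt{O} \left(3 + O\right)$ ($Q{\left(O \right)} = \left(3 + O\right) \sqrt{O} = \sqrt{O} \left(3 + O\right)$)
$\left(135 + \frac{1}{Q{\left(g{\left(4,-3 \right)} \right)} + p{\left(3 \right)}}\right) \left(-121\right) = \left(135 + \frac{1}{\sqrt{4} \left(3 + 4\right) + 2 \cdot 3^{2}}\right) \left(-121\right) = \left(135 + \frac{1}{2 \cdot 7 + 2 \cdot 9}\right) \left(-121\right) = \left(135 + \frac{1}{14 + 18}\right) \left(-121\right) = \left(135 + \frac{1}{32}\right) \left(-121\right) = \frac{4321}{32} \left(-121\right) = - \frac{522841}{32}$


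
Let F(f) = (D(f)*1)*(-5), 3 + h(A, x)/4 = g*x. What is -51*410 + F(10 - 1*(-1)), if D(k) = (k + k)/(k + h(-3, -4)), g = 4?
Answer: -271808/13 ≈ -20908.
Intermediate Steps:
h(A, x) = -12 + 16*x (h(A, x) = -12 + 4*(4*x) = -12 + 16*x)
D(k) = 2*k/(-76 + k) (D(k) = (k + k)/(k + (-12 + 16*(-4))) = (2*k)/(k + (-12 - 64)) = (2*k)/(k - 76) = (2*k)/(-76 + k) = 2*k/(-76 + k))
F(f) = -10*f/(-76 + f) (F(f) = ((2*f/(-76 + f))*1)*(-5) = (2*f/(-76 + f))*(-5) = -10*f/(-76 + f))
-51*410 + F(10 - 1*(-1)) = -51*410 - 10*(10 - 1*(-1))/(-76 + (10 - 1*(-1))) = -20910 - 10*(10 + 1)/(-76 + (10 + 1)) = -20910 - 10*11/(-76 + 11) = -20910 - 10*11/(-65) = -20910 - 10*11*(-1/65) = -20910 + 22/13 = -271808/13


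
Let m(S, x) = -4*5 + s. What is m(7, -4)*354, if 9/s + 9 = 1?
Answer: -29913/4 ≈ -7478.3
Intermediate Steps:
s = -9/8 (s = 9/(-9 + 1) = 9/(-8) = 9*(-⅛) = -9/8 ≈ -1.1250)
m(S, x) = -169/8 (m(S, x) = -4*5 - 9/8 = -20 - 9/8 = -169/8)
m(7, -4)*354 = -169/8*354 = -29913/4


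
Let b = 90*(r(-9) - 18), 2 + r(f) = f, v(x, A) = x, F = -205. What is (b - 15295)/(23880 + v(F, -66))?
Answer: -3581/4735 ≈ -0.75628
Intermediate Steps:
r(f) = -2 + f
b = -2610 (b = 90*((-2 - 9) - 18) = 90*(-11 - 18) = 90*(-29) = -2610)
(b - 15295)/(23880 + v(F, -66)) = (-2610 - 15295)/(23880 - 205) = -17905/23675 = -17905*1/23675 = -3581/4735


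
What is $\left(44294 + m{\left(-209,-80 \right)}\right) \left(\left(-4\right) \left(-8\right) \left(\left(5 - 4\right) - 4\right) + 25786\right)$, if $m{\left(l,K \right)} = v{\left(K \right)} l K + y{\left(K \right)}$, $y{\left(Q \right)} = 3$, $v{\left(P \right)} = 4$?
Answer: $2856137130$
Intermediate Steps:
$m{\left(l,K \right)} = 3 + 4 K l$ ($m{\left(l,K \right)} = 4 l K + 3 = 4 K l + 3 = 3 + 4 K l$)
$\left(44294 + m{\left(-209,-80 \right)}\right) \left(\left(-4\right) \left(-8\right) \left(\left(5 - 4\right) - 4\right) + 25786\right) = \left(44294 + \left(3 + 4 \left(-80\right) \left(-209\right)\right)\right) \left(\left(-4\right) \left(-8\right) \left(\left(5 - 4\right) - 4\right) + 25786\right) = \left(44294 + \left(3 + 66880\right)\right) \left(32 \left(1 - 4\right) + 25786\right) = \left(44294 + 66883\right) \left(32 \left(-3\right) + 25786\right) = 111177 \left(-96 + 25786\right) = 111177 \cdot 25690 = 2856137130$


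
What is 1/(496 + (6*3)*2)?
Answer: 1/532 ≈ 0.0018797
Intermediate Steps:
1/(496 + (6*3)*2) = 1/(496 + 18*2) = 1/(496 + 36) = 1/532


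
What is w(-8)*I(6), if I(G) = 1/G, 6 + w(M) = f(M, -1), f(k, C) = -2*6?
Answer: -3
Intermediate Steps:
f(k, C) = -12
w(M) = -18 (w(M) = -6 - 12 = -18)
w(-8)*I(6) = -18/6 = -18*⅙ = -3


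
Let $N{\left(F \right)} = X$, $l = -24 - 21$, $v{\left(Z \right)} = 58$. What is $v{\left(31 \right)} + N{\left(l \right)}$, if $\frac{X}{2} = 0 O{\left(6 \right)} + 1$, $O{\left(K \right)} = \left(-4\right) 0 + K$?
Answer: $60$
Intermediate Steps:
$O{\left(K \right)} = K$ ($O{\left(K \right)} = 0 + K = K$)
$X = 2$ ($X = 2 \left(0 \cdot 6 + 1\right) = 2 \left(0 + 1\right) = 2 \cdot 1 = 2$)
$l = -45$ ($l = -24 - 21 = -45$)
$N{\left(F \right)} = 2$
$v{\left(31 \right)} + N{\left(l \right)} = 58 + 2 = 60$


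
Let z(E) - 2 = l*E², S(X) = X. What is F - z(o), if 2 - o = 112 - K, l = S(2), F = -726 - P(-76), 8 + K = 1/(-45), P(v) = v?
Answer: -57733742/2025 ≈ -28511.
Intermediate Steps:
K = -361/45 (K = -8 + 1/(-45) = -8 - 1/45 = -361/45 ≈ -8.0222)
F = -650 (F = -726 - 1*(-76) = -726 + 76 = -650)
l = 2
o = -5311/45 (o = 2 - (112 - 1*(-361/45)) = 2 - (112 + 361/45) = 2 - 1*5401/45 = 2 - 5401/45 = -5311/45 ≈ -118.02)
z(E) = 2 + 2*E²
F - z(o) = -650 - (2 + 2*(-5311/45)²) = -650 - (2 + 2*(28206721/2025)) = -650 - (2 + 56413442/2025) = -650 - 1*56417492/2025 = -650 - 56417492/2025 = -57733742/2025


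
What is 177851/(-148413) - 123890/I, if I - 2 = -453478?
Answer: -31132136753/33650866794 ≈ -0.92515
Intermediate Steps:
I = -453476 (I = 2 - 453478 = -453476)
177851/(-148413) - 123890/I = 177851/(-148413) - 123890/(-453476) = 177851*(-1/148413) - 123890*(-1/453476) = -177851/148413 + 61945/226738 = -31132136753/33650866794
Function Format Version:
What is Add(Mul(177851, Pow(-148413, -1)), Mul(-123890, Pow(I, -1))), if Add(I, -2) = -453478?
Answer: Rational(-31132136753, 33650866794) ≈ -0.92515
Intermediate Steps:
I = -453476 (I = Add(2, -453478) = -453476)
Add(Mul(177851, Pow(-148413, -1)), Mul(-123890, Pow(I, -1))) = Add(Mul(177851, Pow(-148413, -1)), Mul(-123890, Pow(-453476, -1))) = Add(Mul(177851, Rational(-1, 148413)), Mul(-123890, Rational(-1, 453476))) = Add(Rational(-177851, 148413), Rational(61945, 226738)) = Rational(-31132136753, 33650866794)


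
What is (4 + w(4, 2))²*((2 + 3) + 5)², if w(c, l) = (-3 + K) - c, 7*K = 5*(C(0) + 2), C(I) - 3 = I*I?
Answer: 1600/49 ≈ 32.653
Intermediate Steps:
C(I) = 3 + I² (C(I) = 3 + I*I = 3 + I²)
K = 25/7 (K = (5*((3 + 0²) + 2))/7 = (5*((3 + 0) + 2))/7 = (5*(3 + 2))/7 = (5*5)/7 = (⅐)*25 = 25/7 ≈ 3.5714)
w(c, l) = 4/7 - c (w(c, l) = (-3 + 25/7) - c = 4/7 - c)
(4 + w(4, 2))²*((2 + 3) + 5)² = (4 + (4/7 - 1*4))²*((2 + 3) + 5)² = (4 + (4/7 - 4))²*(5 + 5)² = (4 - 24/7)²*10² = (4/7)²*100 = (16/49)*100 = 1600/49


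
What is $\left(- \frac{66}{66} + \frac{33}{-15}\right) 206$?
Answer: $- \frac{3296}{5} \approx -659.2$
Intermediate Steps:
$\left(- \frac{66}{66} + \frac{33}{-15}\right) 206 = \left(\left(-66\right) \frac{1}{66} + 33 \left(- \frac{1}{15}\right)\right) 206 = \left(-1 - \frac{11}{5}\right) 206 = \left(- \frac{16}{5}\right) 206 = - \frac{3296}{5}$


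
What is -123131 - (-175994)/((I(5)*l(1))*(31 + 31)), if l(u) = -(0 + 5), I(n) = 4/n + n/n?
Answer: -34441546/279 ≈ -1.2345e+5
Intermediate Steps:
I(n) = 1 + 4/n (I(n) = 4/n + 1 = 1 + 4/n)
l(u) = -5 (l(u) = -1*5 = -5)
-123131 - (-175994)/((I(5)*l(1))*(31 + 31)) = -123131 - (-175994)/((((4 + 5)/5)*(-5))*(31 + 31)) = -123131 - (-175994)/((((1/5)*9)*(-5))*62) = -123131 - (-175994)/(((9/5)*(-5))*62) = -123131 - (-175994)/((-9*62)) = -123131 - (-175994)/(-558) = -123131 - (-175994)*(-1)/558 = -123131 - 1*87997/279 = -123131 - 87997/279 = -34441546/279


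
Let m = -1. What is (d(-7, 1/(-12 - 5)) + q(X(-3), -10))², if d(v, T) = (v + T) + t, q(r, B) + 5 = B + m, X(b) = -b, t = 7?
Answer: 74529/289 ≈ 257.89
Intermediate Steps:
q(r, B) = -6 + B (q(r, B) = -5 + (B - 1) = -5 + (-1 + B) = -6 + B)
d(v, T) = 7 + T + v (d(v, T) = (v + T) + 7 = (T + v) + 7 = 7 + T + v)
(d(-7, 1/(-12 - 5)) + q(X(-3), -10))² = ((7 + 1/(-12 - 5) - 7) + (-6 - 10))² = ((7 + 1/(-17) - 7) - 16)² = ((7 - 1/17 - 7) - 16)² = (-1/17 - 16)² = (-273/17)² = 74529/289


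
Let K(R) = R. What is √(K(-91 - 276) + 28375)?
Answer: 6*√778 ≈ 167.36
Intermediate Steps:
√(K(-91 - 276) + 28375) = √((-91 - 276) + 28375) = √(-367 + 28375) = √28008 = 6*√778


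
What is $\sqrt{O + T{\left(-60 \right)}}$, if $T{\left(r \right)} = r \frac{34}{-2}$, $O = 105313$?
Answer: $\sqrt{106333} \approx 326.09$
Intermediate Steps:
$T{\left(r \right)} = - 17 r$ ($T{\left(r \right)} = r 34 \left(- \frac{1}{2}\right) = r \left(-17\right) = - 17 r$)
$\sqrt{O + T{\left(-60 \right)}} = \sqrt{105313 - -1020} = \sqrt{105313 + 1020} = \sqrt{106333}$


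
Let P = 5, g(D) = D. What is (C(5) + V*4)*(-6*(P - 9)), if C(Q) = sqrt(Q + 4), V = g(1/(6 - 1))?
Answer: 456/5 ≈ 91.200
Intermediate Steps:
V = 1/5 (V = 1/(6 - 1) = 1/5 ≈ 0.20000)
C(Q) = sqrt(4 + Q)
(C(5) + V*4)*(-6*(P - 9)) = (sqrt(4 + 5) + (1/5)*4)*(-6*(5 - 9)) = (sqrt(9) + 4/5)*(-6*(-4)) = (3 + 4/5)*24 = (19/5)*24 = 456/5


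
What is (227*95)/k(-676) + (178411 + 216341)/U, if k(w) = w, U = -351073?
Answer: -7837741597/237325348 ≈ -33.025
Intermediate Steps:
(227*95)/k(-676) + (178411 + 216341)/U = (227*95)/(-676) + (178411 + 216341)/(-351073) = 21565*(-1/676) + 394752*(-1/351073) = -21565/676 - 394752/351073 = -7837741597/237325348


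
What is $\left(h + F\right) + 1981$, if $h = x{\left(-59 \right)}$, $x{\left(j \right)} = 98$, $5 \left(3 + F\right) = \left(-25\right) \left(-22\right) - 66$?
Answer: $\frac{10864}{5} \approx 2172.8$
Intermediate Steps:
$F = \frac{469}{5}$ ($F = -3 + \frac{\left(-25\right) \left(-22\right) - 66}{5} = -3 + \frac{550 - 66}{5} = -3 + \frac{1}{5} \cdot 484 = -3 + \frac{484}{5} = \frac{469}{5} \approx 93.8$)
$h = 98$
$\left(h + F\right) + 1981 = \left(98 + \frac{469}{5}\right) + 1981 = \frac{959}{5} + 1981 = \frac{10864}{5}$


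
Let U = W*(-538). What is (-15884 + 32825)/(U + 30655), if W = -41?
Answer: 5647/17571 ≈ 0.32138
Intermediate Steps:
U = 22058 (U = -41*(-538) = 22058)
(-15884 + 32825)/(U + 30655) = (-15884 + 32825)/(22058 + 30655) = 16941/52713 = 16941*(1/52713) = 5647/17571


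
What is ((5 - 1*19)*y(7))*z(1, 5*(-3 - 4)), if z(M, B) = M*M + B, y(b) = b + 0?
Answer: 3332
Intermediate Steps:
y(b) = b
z(M, B) = B + M**2 (z(M, B) = M**2 + B = B + M**2)
((5 - 1*19)*y(7))*z(1, 5*(-3 - 4)) = ((5 - 1*19)*7)*(5*(-3 - 4) + 1**2) = ((5 - 19)*7)*(5*(-7) + 1) = (-14*7)*(-35 + 1) = -98*(-34) = 3332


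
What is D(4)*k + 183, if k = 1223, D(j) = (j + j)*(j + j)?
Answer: 78455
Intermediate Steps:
D(j) = 4*j² (D(j) = (2*j)*(2*j) = 4*j²)
D(4)*k + 183 = (4*4²)*1223 + 183 = (4*16)*1223 + 183 = 64*1223 + 183 = 78272 + 183 = 78455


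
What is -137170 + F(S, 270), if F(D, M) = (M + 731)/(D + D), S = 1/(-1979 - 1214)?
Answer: -3470533/2 ≈ -1.7353e+6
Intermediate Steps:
S = -1/3193 (S = 1/(-3193) = -1/3193 ≈ -0.00031319)
F(D, M) = (731 + M)/(2*D) (F(D, M) = (731 + M)/((2*D)) = (731 + M)*(1/(2*D)) = (731 + M)/(2*D))
-137170 + F(S, 270) = -137170 + (731 + 270)/(2*(-1/3193)) = -137170 + (½)*(-3193)*1001 = -137170 - 3196193/2 = -3470533/2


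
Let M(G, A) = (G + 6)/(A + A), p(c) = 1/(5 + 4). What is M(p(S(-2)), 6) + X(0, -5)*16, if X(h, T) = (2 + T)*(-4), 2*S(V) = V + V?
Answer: 20791/108 ≈ 192.51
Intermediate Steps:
S(V) = V (S(V) = (V + V)/2 = (2*V)/2 = V)
X(h, T) = -8 - 4*T
p(c) = ⅑ (p(c) = 1/9 = ⅑)
M(G, A) = (6 + G)/(2*A) (M(G, A) = (6 + G)/((2*A)) = (6 + G)*(1/(2*A)) = (6 + G)/(2*A))
M(p(S(-2)), 6) + X(0, -5)*16 = (½)*(6 + ⅑)/6 + (-8 - 4*(-5))*16 = (½)*(⅙)*(55/9) + (-8 + 20)*16 = 55/108 + 12*16 = 55/108 + 192 = 20791/108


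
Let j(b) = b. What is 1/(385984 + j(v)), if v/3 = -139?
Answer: 1/385567 ≈ 2.5936e-6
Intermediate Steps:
v = -417 (v = 3*(-139) = -417)
1/(385984 + j(v)) = 1/(385984 - 417) = 1/385567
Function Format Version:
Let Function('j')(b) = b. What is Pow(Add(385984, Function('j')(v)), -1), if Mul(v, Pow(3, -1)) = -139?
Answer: Rational(1, 385567) ≈ 2.5936e-6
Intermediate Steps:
v = -417 (v = Mul(3, -139) = -417)
Pow(Add(385984, Function('j')(v)), -1) = Pow(Add(385984, -417), -1) = Pow(385567, -1) = Rational(1, 385567)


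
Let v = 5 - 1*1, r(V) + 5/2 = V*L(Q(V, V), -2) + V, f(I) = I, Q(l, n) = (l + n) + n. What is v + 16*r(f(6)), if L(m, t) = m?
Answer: 1788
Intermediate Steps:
Q(l, n) = l + 2*n
r(V) = -5/2 + V + 3*V**2 (r(V) = -5/2 + (V*(V + 2*V) + V) = -5/2 + (V*(3*V) + V) = -5/2 + (3*V**2 + V) = -5/2 + (V + 3*V**2) = -5/2 + V + 3*V**2)
v = 4 (v = 5 - 1 = 4)
v + 16*r(f(6)) = 4 + 16*(-5/2 + 6 + 3*6**2) = 4 + 16*(-5/2 + 6 + 3*36) = 4 + 16*(-5/2 + 6 + 108) = 4 + 16*(223/2) = 4 + 1784 = 1788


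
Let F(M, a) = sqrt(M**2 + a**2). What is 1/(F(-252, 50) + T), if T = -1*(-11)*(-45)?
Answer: -495/179021 - 2*sqrt(16501)/179021 ≈ -0.0042001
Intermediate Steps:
T = -495 (T = 11*(-45) = -495)
1/(F(-252, 50) + T) = 1/(sqrt((-252)**2 + 50**2) - 495) = 1/(sqrt(63504 + 2500) - 495) = 1/(sqrt(66004) - 495) = 1/(2*sqrt(16501) - 495) = 1/(-495 + 2*sqrt(16501))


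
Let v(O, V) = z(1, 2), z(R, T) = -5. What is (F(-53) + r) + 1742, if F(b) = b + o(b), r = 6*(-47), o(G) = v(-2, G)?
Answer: 1402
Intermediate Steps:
v(O, V) = -5
o(G) = -5
r = -282
F(b) = -5 + b (F(b) = b - 5 = -5 + b)
(F(-53) + r) + 1742 = ((-5 - 53) - 282) + 1742 = (-58 - 282) + 1742 = -340 + 1742 = 1402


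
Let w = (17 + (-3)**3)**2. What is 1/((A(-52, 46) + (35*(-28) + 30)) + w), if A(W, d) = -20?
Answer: -1/870 ≈ -0.0011494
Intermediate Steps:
w = 100 (w = (17 - 27)**2 = (-10)**2 = 100)
1/((A(-52, 46) + (35*(-28) + 30)) + w) = 1/((-20 + (35*(-28) + 30)) + 100) = 1/((-20 + (-980 + 30)) + 100) = 1/((-20 - 950) + 100) = 1/(-970 + 100) = 1/(-870) = -1/870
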